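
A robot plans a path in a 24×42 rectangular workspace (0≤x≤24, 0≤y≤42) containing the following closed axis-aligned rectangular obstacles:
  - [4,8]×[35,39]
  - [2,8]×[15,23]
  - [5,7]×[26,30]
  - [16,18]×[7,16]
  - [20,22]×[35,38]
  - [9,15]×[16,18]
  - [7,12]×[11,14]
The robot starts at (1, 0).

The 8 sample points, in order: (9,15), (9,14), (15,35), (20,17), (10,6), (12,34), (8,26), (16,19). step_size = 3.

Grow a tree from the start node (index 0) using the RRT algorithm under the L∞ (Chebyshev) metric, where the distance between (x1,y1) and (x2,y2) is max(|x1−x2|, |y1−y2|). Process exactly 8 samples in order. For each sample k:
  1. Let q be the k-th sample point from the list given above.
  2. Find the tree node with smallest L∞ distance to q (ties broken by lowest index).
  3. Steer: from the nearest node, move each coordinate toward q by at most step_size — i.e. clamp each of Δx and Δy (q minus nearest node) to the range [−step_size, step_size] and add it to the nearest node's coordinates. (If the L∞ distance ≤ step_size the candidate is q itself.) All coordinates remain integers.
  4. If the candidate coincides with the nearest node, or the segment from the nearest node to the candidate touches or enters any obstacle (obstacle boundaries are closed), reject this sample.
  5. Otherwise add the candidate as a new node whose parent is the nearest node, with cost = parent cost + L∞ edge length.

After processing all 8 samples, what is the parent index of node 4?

Parent of node 4: 2

1. q=(9,15) nearest=0 d=15 new=(4,3) → add node 1 parent=0 cost=3
2. q=(9,14) nearest=1 d=11 new=(7,6) → add node 2 parent=1 cost=6
3. q=(15,35) nearest=2 d=29 new=(10,9) → add node 3 parent=2 cost=9
4. q=(20,17) nearest=3 d=10 new=(13,12) → blocked by [7,12]×[11,14], reject
5. q=(10,6) nearest=2 d=3 new=(10,6) → add node 4 parent=2 cost=9
6. q=(12,34) nearest=3 d=25 new=(12,12) → blocked by [7,12]×[11,14], reject
7. q=(8,26) nearest=3 d=17 new=(8,12) → blocked by [7,12]×[11,14], reject
8. q=(16,19) nearest=3 d=10 new=(13,12) → blocked by [7,12]×[11,14], reject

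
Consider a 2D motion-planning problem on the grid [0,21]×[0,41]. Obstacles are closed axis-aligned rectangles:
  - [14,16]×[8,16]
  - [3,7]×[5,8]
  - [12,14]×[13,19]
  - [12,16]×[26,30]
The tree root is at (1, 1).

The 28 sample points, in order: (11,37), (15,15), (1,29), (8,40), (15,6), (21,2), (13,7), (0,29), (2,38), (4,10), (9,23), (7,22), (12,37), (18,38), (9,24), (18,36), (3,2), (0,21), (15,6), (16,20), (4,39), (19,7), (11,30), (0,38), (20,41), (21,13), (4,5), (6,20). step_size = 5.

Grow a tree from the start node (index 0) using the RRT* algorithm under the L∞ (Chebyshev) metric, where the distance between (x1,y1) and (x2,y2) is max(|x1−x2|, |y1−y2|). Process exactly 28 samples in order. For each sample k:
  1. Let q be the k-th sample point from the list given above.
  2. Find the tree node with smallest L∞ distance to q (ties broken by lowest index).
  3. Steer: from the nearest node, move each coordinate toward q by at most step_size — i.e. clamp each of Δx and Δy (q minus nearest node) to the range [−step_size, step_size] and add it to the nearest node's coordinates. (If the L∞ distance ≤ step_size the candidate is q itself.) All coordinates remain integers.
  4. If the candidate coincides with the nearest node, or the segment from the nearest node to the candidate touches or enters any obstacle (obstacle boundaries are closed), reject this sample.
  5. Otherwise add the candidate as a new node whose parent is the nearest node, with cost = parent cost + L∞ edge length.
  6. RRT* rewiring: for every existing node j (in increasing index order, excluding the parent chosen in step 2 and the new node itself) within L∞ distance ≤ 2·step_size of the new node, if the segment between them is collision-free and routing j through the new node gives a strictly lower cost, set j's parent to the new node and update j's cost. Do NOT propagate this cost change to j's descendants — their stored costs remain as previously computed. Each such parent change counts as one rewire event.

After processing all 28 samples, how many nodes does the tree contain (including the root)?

Node count: 19

1. q=(11,37) nearest=0 d=36 new=(6,6) → blocked by [3,7]×[5,8], reject
2. q=(15,15) nearest=0 d=14 new=(6,6) → blocked by [3,7]×[5,8], reject
3. q=(1,29) nearest=0 d=28 new=(1,6) → add node 1 parent=0 cost=5
4. q=(8,40) nearest=1 d=34 new=(6,11) → blocked by [3,7]×[5,8], reject
5. q=(15,6) nearest=0 d=14 new=(6,6) → blocked by [3,7]×[5,8], reject
6. q=(21,2) nearest=0 d=20 new=(6,2) → add node 2 parent=0 cost=5
7. q=(13,7) nearest=2 d=7 new=(11,7) → add node 3 parent=2 cost=10
8. q=(0,29) nearest=3 d=22 new=(6,12) → add node 4 parent=3 cost=15
9. q=(2,38) nearest=4 d=26 new=(2,17) → add node 5 parent=4 cost=20
10. q=(4,10) nearest=4 d=2 new=(4,10) → add node 6 parent=4 cost=17
11. q=(9,23) nearest=5 d=7 new=(7,22) → add node 7 parent=5 cost=25
12. q=(7,22) nearest=7 d=0 → coincident, reject
13. q=(12,37) nearest=7 d=15 new=(12,27) → blocked by [12,16]×[26,30], reject
14. q=(18,38) nearest=7 d=16 new=(12,27) → blocked by [12,16]×[26,30], reject
15. q=(9,24) nearest=7 d=2 new=(9,24) → add node 8 parent=7 cost=27
16. q=(18,36) nearest=8 d=12 new=(14,29) → blocked by [12,16]×[26,30], reject
17. q=(3,2) nearest=0 d=2 new=(3,2) → add node 9 parent=0 cost=2
18. q=(0,21) nearest=5 d=4 new=(0,21) → add node 10 parent=5 cost=24
19. q=(15,6) nearest=3 d=4 new=(15,6) → add node 11 parent=3 cost=14
20. q=(16,20) nearest=8 d=7 new=(14,20) → add node 12 parent=8 cost=32
21. q=(4,39) nearest=8 d=15 new=(4,29) → add node 13 parent=8 cost=32
22. q=(19,7) nearest=11 d=4 new=(19,7) → add node 14 parent=11 cost=18
23. q=(11,30) nearest=8 d=6 new=(11,29) → add node 15 parent=8 cost=32
24. q=(0,38) nearest=13 d=9 new=(0,34) → add node 16 parent=13 cost=37
25. q=(20,41) nearest=15 d=12 new=(16,34) → blocked by [12,16]×[26,30], reject
26. q=(21,13) nearest=14 d=6 new=(21,12) → add node 17 parent=14 cost=23; rewire 12→17 (31<32)
27. q=(4,5) nearest=1 d=3 new=(4,5) → blocked by [3,7]×[5,8], reject
28. q=(6,20) nearest=7 d=2 new=(6,20) → add node 18 parent=7 cost=27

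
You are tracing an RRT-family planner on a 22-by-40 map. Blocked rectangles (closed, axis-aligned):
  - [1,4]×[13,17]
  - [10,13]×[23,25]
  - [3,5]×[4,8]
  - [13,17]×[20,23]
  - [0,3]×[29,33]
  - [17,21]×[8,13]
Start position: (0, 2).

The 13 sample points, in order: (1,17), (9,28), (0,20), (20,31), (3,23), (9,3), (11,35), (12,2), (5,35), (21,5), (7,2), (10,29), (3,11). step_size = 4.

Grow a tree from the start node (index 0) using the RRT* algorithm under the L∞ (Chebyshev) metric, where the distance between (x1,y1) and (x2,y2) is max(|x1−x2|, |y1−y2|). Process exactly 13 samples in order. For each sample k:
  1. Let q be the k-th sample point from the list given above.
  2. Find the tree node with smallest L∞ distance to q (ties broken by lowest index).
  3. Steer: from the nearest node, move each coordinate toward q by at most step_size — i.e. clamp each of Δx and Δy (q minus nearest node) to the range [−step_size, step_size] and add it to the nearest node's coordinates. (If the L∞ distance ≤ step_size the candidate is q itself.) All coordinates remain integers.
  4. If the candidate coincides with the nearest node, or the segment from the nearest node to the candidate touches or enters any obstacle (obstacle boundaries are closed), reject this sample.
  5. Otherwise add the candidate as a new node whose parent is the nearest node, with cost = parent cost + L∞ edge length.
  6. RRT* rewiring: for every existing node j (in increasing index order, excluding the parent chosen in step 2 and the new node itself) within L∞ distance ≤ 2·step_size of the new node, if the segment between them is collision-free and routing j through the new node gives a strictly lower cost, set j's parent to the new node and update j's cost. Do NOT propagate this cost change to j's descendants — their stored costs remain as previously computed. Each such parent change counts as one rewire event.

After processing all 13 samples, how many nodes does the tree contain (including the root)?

Node count: 4

1. q=(1,17) nearest=0 d=15 new=(1,6) → add node 1 parent=0 cost=4
2. q=(9,28) nearest=1 d=22 new=(5,10) → blocked by [3,5]×[4,8], reject
3. q=(0,20) nearest=1 d=14 new=(0,10) → add node 2 parent=1 cost=8
4. q=(20,31) nearest=2 d=21 new=(4,14) → blocked by [1,4]×[13,17], reject
5. q=(3,23) nearest=2 d=13 new=(3,14) → blocked by [1,4]×[13,17], reject
6. q=(9,3) nearest=1 d=8 new=(5,3) → blocked by [3,5]×[4,8], reject
7. q=(11,35) nearest=2 d=25 new=(4,14) → blocked by [1,4]×[13,17], reject
8. q=(12,2) nearest=1 d=11 new=(5,2) → blocked by [3,5]×[4,8], reject
9. q=(5,35) nearest=2 d=25 new=(4,14) → blocked by [1,4]×[13,17], reject
10. q=(21,5) nearest=1 d=20 new=(5,5) → blocked by [3,5]×[4,8], reject
11. q=(7,2) nearest=1 d=6 new=(5,2) → blocked by [3,5]×[4,8], reject
12. q=(10,29) nearest=2 d=19 new=(4,14) → blocked by [1,4]×[13,17], reject
13. q=(3,11) nearest=2 d=3 new=(3,11) → add node 3 parent=2 cost=11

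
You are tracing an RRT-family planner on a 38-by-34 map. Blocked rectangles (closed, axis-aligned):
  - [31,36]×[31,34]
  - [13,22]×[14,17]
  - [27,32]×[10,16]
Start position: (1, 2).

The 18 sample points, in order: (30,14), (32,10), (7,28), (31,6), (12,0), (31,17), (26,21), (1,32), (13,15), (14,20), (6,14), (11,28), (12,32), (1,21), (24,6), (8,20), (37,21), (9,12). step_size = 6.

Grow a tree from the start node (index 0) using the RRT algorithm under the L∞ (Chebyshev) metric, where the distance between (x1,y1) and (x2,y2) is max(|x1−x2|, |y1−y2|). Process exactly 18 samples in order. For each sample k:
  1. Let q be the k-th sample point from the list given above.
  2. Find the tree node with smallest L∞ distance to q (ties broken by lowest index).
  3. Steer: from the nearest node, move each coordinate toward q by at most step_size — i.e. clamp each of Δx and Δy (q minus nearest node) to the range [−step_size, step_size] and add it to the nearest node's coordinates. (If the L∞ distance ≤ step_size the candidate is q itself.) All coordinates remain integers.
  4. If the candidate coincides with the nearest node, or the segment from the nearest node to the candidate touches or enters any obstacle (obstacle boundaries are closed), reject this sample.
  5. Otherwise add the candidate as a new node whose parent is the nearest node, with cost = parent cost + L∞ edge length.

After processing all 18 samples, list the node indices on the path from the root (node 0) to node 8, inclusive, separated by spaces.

Path: 0 1 2 3 8

1. q=(30,14) nearest=0 d=29 new=(7,8) → add node 1 parent=0 cost=6
2. q=(32,10) nearest=1 d=25 new=(13,10) → add node 2 parent=1 cost=12
3. q=(7,28) nearest=2 d=18 new=(7,16) → add node 3 parent=2 cost=18
4. q=(31,6) nearest=2 d=18 new=(19,6) → add node 4 parent=2 cost=18
5. q=(12,0) nearest=4 d=7 new=(13,0) → add node 5 parent=4 cost=24
6. q=(31,17) nearest=4 d=12 new=(25,12) → add node 6 parent=4 cost=24
7. q=(26,21) nearest=6 d=9 new=(26,18) → add node 7 parent=6 cost=30
8. q=(1,32) nearest=3 d=16 new=(1,22) → add node 8 parent=3 cost=24
9. q=(13,15) nearest=2 d=5 new=(13,15) → blocked by [13,22]×[14,17], reject
10. q=(14,20) nearest=3 d=7 new=(13,20) → add node 9 parent=3 cost=24
11. q=(6,14) nearest=3 d=2 new=(6,14) → add node 10 parent=3 cost=20
12. q=(11,28) nearest=9 d=8 new=(11,26) → add node 11 parent=9 cost=30
13. q=(12,32) nearest=11 d=6 new=(12,32) → add node 12 parent=11 cost=36
14. q=(1,21) nearest=8 d=1 new=(1,21) → add node 13 parent=8 cost=25
15. q=(24,6) nearest=4 d=5 new=(24,6) → add node 14 parent=4 cost=23
16. q=(8,20) nearest=3 d=4 new=(8,20) → add node 15 parent=3 cost=22
17. q=(37,21) nearest=7 d=11 new=(32,21) → add node 16 parent=7 cost=36
18. q=(9,12) nearest=10 d=3 new=(9,12) → add node 17 parent=10 cost=23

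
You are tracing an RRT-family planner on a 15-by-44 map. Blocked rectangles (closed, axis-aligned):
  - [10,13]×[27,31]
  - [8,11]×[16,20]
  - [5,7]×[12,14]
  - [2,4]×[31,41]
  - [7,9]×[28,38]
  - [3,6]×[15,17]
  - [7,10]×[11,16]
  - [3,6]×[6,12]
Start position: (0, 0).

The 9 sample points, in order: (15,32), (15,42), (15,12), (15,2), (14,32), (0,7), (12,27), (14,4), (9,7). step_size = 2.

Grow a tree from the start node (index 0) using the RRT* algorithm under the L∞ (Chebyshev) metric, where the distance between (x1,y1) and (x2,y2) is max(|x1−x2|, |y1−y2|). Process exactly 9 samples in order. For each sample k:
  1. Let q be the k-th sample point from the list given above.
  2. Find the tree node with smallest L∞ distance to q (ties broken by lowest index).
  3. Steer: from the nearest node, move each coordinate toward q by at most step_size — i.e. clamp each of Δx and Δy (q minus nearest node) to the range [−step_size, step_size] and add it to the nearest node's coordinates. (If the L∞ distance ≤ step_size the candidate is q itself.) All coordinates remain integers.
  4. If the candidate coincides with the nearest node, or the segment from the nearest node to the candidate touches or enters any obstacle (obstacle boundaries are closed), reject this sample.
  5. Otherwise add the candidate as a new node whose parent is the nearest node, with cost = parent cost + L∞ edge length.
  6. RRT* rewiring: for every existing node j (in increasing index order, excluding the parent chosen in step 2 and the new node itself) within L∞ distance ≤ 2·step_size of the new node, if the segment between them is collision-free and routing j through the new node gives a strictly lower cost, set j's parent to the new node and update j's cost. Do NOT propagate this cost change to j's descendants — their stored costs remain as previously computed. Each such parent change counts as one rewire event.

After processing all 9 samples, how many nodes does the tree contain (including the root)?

1. q=(15,32) nearest=0 d=32 new=(2,2) → add node 1 parent=0 cost=2
2. q=(15,42) nearest=1 d=40 new=(4,4) → add node 2 parent=1 cost=4
3. q=(15,12) nearest=2 d=11 new=(6,6) → blocked by [3,6]×[6,12], reject
4. q=(15,2) nearest=2 d=11 new=(6,2) → add node 3 parent=2 cost=6
5. q=(14,32) nearest=2 d=28 new=(6,6) → blocked by [3,6]×[6,12], reject
6. q=(0,7) nearest=2 d=4 new=(2,6) → add node 4 parent=2 cost=6
7. q=(12,27) nearest=4 d=21 new=(4,8) → blocked by [3,6]×[6,12], reject
8. q=(14,4) nearest=3 d=8 new=(8,4) → add node 5 parent=3 cost=8
9. q=(9,7) nearest=5 d=3 new=(9,6) → add node 6 parent=5 cost=10

Node count: 7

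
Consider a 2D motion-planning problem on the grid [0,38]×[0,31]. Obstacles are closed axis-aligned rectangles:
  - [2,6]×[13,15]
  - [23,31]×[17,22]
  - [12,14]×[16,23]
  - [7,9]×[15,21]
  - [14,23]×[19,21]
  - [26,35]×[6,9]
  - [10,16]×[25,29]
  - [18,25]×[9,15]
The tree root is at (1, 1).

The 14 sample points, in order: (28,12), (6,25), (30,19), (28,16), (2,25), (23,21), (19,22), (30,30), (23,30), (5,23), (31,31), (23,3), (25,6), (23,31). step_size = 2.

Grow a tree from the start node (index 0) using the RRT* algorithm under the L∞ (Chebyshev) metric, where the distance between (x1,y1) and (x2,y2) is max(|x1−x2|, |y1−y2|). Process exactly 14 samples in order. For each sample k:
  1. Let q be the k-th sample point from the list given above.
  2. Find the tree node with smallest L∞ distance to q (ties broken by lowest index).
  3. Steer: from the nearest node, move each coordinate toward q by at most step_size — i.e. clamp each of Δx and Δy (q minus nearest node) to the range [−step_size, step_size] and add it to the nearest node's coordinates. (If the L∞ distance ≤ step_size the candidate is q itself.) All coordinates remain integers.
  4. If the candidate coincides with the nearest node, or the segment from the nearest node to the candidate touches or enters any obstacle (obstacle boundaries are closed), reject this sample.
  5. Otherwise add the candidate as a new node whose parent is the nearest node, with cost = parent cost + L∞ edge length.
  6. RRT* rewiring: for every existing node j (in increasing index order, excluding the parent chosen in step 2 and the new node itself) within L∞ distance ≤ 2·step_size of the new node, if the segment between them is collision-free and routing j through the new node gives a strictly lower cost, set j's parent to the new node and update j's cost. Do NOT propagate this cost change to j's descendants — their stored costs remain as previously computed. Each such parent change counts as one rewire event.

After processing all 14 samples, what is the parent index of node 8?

Parent of node 8: 7

1. q=(28,12) nearest=0 d=27 new=(3,3) → add node 1 parent=0 cost=2
2. q=(6,25) nearest=1 d=22 new=(5,5) → add node 2 parent=1 cost=4
3. q=(30,19) nearest=2 d=25 new=(7,7) → add node 3 parent=2 cost=6
4. q=(28,16) nearest=3 d=21 new=(9,9) → add node 4 parent=3 cost=8
5. q=(2,25) nearest=4 d=16 new=(7,11) → add node 5 parent=4 cost=10
6. q=(23,21) nearest=4 d=14 new=(11,11) → add node 6 parent=4 cost=10
7. q=(19,22) nearest=6 d=11 new=(13,13) → add node 7 parent=6 cost=12
8. q=(30,30) nearest=7 d=17 new=(15,15) → add node 8 parent=7 cost=14
9. q=(23,30) nearest=8 d=15 new=(17,17) → add node 9 parent=8 cost=16
10. q=(5,23) nearest=7 d=10 new=(11,15) → add node 10 parent=7 cost=14
11. q=(31,31) nearest=9 d=14 new=(19,19) → blocked by [14,23]×[19,21], reject
12. q=(23,3) nearest=7 d=10 new=(15,11) → add node 11 parent=7 cost=14
13. q=(25,6) nearest=8 d=10 new=(17,13) → add node 12 parent=8 cost=16
14. q=(23,31) nearest=9 d=14 new=(19,19) → blocked by [14,23]×[19,21], reject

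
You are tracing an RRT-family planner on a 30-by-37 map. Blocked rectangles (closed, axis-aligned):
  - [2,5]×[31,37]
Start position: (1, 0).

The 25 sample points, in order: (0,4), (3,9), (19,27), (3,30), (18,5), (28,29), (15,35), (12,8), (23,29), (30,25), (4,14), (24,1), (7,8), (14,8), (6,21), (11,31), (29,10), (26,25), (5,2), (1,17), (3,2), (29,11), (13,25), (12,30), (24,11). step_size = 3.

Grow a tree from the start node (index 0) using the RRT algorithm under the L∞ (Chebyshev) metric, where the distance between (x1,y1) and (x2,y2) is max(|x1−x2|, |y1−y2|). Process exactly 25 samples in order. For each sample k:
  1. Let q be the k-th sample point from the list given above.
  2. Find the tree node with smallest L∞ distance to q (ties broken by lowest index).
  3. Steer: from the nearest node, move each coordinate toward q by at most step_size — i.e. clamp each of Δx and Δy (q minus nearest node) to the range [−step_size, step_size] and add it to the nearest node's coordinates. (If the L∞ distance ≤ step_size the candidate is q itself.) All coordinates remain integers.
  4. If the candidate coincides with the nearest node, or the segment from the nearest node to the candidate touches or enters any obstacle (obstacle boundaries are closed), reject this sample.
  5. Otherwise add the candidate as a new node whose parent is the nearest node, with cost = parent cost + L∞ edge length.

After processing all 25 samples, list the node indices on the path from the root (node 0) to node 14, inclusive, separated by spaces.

Path: 0 1 2 3 5 8 14

1. q=(0,4) nearest=0 d=4 new=(0,3) → add node 1 parent=0 cost=3
2. q=(3,9) nearest=1 d=6 new=(3,6) → add node 2 parent=1 cost=6
3. q=(19,27) nearest=2 d=21 new=(6,9) → add node 3 parent=2 cost=9
4. q=(3,30) nearest=3 d=21 new=(3,12) → add node 4 parent=3 cost=12
5. q=(18,5) nearest=3 d=12 new=(9,6) → add node 5 parent=3 cost=12
6. q=(28,29) nearest=3 d=22 new=(9,12) → add node 6 parent=3 cost=12
7. q=(15,35) nearest=4 d=23 new=(6,15) → add node 7 parent=4 cost=15
8. q=(12,8) nearest=5 d=3 new=(12,8) → add node 8 parent=5 cost=15
9. q=(23,29) nearest=6 d=17 new=(12,15) → add node 9 parent=6 cost=15
10. q=(30,25) nearest=8 d=18 new=(15,11) → add node 10 parent=8 cost=18
11. q=(4,14) nearest=4 d=2 new=(4,14) → add node 11 parent=4 cost=14
12. q=(24,1) nearest=10 d=10 new=(18,8) → add node 12 parent=10 cost=21
13. q=(7,8) nearest=3 d=1 new=(7,8) → add node 13 parent=3 cost=10
14. q=(14,8) nearest=8 d=2 new=(14,8) → add node 14 parent=8 cost=17
15. q=(6,21) nearest=7 d=6 new=(6,18) → add node 15 parent=7 cost=18
16. q=(11,31) nearest=15 d=13 new=(9,21) → add node 16 parent=15 cost=21
17. q=(29,10) nearest=12 d=11 new=(21,10) → add node 17 parent=12 cost=24
18. q=(26,25) nearest=9 d=14 new=(15,18) → add node 18 parent=9 cost=18
19. q=(5,2) nearest=0 d=4 new=(4,2) → add node 19 parent=0 cost=3
20. q=(1,17) nearest=11 d=3 new=(1,17) → add node 20 parent=11 cost=17
21. q=(3,2) nearest=19 d=1 new=(3,2) → add node 21 parent=19 cost=4
22. q=(29,11) nearest=17 d=8 new=(24,11) → add node 22 parent=17 cost=27
23. q=(13,25) nearest=16 d=4 new=(12,24) → add node 23 parent=16 cost=24
24. q=(12,30) nearest=23 d=6 new=(12,27) → add node 24 parent=23 cost=27
25. q=(24,11) nearest=22 d=0 → coincident, reject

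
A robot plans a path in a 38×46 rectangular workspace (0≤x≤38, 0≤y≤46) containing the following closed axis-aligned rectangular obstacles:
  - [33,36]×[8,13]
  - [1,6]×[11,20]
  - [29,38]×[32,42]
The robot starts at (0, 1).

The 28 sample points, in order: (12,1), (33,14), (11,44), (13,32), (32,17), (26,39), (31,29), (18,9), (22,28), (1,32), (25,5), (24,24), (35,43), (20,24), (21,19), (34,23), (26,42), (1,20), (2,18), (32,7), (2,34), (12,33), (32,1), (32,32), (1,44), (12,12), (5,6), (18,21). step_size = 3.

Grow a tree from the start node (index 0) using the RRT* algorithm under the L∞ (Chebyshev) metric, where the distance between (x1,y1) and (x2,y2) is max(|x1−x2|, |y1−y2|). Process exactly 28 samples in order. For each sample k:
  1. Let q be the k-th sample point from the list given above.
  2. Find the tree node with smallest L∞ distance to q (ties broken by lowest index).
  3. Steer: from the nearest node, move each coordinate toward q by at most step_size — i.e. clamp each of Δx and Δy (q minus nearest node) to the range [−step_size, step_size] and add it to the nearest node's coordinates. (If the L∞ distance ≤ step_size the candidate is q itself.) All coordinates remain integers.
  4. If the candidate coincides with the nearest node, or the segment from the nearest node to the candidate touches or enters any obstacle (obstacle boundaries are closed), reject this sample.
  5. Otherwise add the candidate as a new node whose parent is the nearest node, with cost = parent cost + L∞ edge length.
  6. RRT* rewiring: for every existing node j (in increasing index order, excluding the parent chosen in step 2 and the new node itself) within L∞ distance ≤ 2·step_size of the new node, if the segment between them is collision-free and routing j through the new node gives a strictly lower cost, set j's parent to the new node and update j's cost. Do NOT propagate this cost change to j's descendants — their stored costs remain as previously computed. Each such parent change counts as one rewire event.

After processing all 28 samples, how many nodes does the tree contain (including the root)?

1. q=(12,1) nearest=0 d=12 new=(3,1) → add node 1 parent=0 cost=3
2. q=(33,14) nearest=1 d=30 new=(6,4) → add node 2 parent=1 cost=6
3. q=(11,44) nearest=2 d=40 new=(9,7) → add node 3 parent=2 cost=9
4. q=(13,32) nearest=3 d=25 new=(12,10) → add node 4 parent=3 cost=12
5. q=(32,17) nearest=4 d=20 new=(15,13) → add node 5 parent=4 cost=15
6. q=(26,39) nearest=5 d=26 new=(18,16) → add node 6 parent=5 cost=18
7. q=(31,29) nearest=6 d=13 new=(21,19) → add node 7 parent=6 cost=21
8. q=(18,9) nearest=5 d=4 new=(18,10) → add node 8 parent=5 cost=18
9. q=(22,28) nearest=7 d=9 new=(22,22) → add node 9 parent=7 cost=24
10. q=(1,32) nearest=6 d=17 new=(15,19) → add node 10 parent=6 cost=21
11. q=(25,5) nearest=8 d=7 new=(21,7) → add node 11 parent=8 cost=21
12. q=(24,24) nearest=9 d=2 new=(24,24) → add node 12 parent=9 cost=26
13. q=(35,43) nearest=12 d=19 new=(27,27) → add node 13 parent=12 cost=29
14. q=(20,24) nearest=9 d=2 new=(20,24) → add node 14 parent=9 cost=26
15. q=(21,19) nearest=7 d=0 → coincident, reject
16. q=(34,23) nearest=13 d=7 new=(30,24) → add node 15 parent=13 cost=32
17. q=(26,42) nearest=13 d=15 new=(26,30) → add node 16 parent=13 cost=32
18. q=(1,20) nearest=4 d=11 new=(9,13) → add node 17 parent=4 cost=15
19. q=(2,18) nearest=17 d=7 new=(6,16) → blocked by [1,6]×[11,20], reject
20. q=(32,7) nearest=11 d=11 new=(24,7) → add node 18 parent=11 cost=24
21. q=(2,34) nearest=10 d=15 new=(12,22) → add node 19 parent=10 cost=24
22. q=(12,33) nearest=14 d=9 new=(17,27) → add node 20 parent=14 cost=29
23. q=(32,1) nearest=18 d=8 new=(27,4) → add node 21 parent=18 cost=27
24. q=(32,32) nearest=13 d=5 new=(30,30) → add node 22 parent=13 cost=32
25. q=(1,44) nearest=20 d=17 new=(14,30) → add node 23 parent=20 cost=32
26. q=(12,12) nearest=4 d=2 new=(12,12) → add node 24 parent=4 cost=14
27. q=(5,6) nearest=2 d=2 new=(5,6) → add node 25 parent=2 cost=8
28. q=(18,21) nearest=7 d=3 new=(18,21) → add node 26 parent=7 cost=24

Node count: 27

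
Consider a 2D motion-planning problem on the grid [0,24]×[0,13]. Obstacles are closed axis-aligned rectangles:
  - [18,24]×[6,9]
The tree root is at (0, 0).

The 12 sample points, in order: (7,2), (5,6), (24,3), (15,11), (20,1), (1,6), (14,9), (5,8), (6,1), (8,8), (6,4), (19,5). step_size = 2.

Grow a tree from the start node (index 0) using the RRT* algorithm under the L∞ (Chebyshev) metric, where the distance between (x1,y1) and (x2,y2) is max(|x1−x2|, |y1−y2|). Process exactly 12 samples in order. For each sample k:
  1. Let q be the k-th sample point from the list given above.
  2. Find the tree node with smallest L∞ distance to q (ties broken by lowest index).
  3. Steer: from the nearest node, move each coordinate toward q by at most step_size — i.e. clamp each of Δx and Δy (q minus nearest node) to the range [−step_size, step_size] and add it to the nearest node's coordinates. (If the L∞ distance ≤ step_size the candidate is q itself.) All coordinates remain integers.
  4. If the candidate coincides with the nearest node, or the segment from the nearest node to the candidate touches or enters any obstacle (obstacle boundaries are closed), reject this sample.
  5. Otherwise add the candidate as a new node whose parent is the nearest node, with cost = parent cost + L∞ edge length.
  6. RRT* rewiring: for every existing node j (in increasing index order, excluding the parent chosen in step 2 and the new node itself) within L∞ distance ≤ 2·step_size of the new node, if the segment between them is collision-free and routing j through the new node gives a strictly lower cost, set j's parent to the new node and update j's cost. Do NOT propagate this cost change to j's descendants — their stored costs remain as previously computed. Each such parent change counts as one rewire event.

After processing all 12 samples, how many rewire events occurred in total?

1. q=(7,2) nearest=0 d=7 new=(2,2) → add node 1 parent=0 cost=2
2. q=(5,6) nearest=1 d=4 new=(4,4) → add node 2 parent=1 cost=4
3. q=(24,3) nearest=2 d=20 new=(6,3) → add node 3 parent=2 cost=6
4. q=(15,11) nearest=3 d=9 new=(8,5) → add node 4 parent=3 cost=8
5. q=(20,1) nearest=4 d=12 new=(10,3) → add node 5 parent=4 cost=10
6. q=(1,6) nearest=2 d=3 new=(2,6) → add node 6 parent=2 cost=6
7. q=(14,9) nearest=4 d=6 new=(10,7) → add node 7 parent=4 cost=10
8. q=(5,8) nearest=4 d=3 new=(6,7) → add node 8 parent=4 cost=10
9. q=(6,1) nearest=3 d=2 new=(6,1) → add node 9 parent=3 cost=8
10. q=(8,8) nearest=7 d=2 new=(8,8) → add node 10 parent=7 cost=12
11. q=(6,4) nearest=3 d=1 new=(6,4) → add node 11 parent=3 cost=7; rewire 10→11 (11<12)
12. q=(19,5) nearest=5 d=9 new=(12,5) → add node 12 parent=5 cost=12

Rewire events: 1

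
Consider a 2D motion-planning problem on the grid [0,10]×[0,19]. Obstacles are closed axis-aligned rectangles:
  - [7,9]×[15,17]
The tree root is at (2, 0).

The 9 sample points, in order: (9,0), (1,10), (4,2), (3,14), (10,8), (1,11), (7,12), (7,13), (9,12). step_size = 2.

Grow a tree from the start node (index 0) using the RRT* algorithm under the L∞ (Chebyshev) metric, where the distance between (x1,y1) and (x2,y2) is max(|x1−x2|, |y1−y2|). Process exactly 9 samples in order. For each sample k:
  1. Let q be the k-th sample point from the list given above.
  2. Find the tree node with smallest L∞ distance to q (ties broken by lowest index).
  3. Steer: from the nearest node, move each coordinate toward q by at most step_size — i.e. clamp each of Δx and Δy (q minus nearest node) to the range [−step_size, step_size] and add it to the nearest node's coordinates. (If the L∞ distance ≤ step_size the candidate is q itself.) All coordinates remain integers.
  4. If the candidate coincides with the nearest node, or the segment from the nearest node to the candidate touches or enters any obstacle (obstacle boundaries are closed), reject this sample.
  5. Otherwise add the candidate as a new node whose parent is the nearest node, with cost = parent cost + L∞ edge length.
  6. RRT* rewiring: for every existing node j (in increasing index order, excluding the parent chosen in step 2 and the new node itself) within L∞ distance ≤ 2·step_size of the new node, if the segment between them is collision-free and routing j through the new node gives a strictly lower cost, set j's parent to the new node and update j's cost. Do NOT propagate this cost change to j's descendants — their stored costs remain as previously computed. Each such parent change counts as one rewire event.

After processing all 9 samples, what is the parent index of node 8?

Parent of node 8: 7

1. q=(9,0) nearest=0 d=7 new=(4,0) → add node 1 parent=0 cost=2
2. q=(1,10) nearest=0 d=10 new=(1,2) → add node 2 parent=0 cost=2
3. q=(4,2) nearest=0 d=2 new=(4,2) → add node 3 parent=0 cost=2
4. q=(3,14) nearest=2 d=12 new=(3,4) → add node 4 parent=2 cost=4
5. q=(10,8) nearest=3 d=6 new=(6,4) → add node 5 parent=3 cost=4
6. q=(1,11) nearest=4 d=7 new=(1,6) → add node 6 parent=4 cost=6
7. q=(7,12) nearest=6 d=6 new=(3,8) → add node 7 parent=6 cost=8
8. q=(7,13) nearest=7 d=5 new=(5,10) → add node 8 parent=7 cost=10
9. q=(9,12) nearest=8 d=4 new=(7,12) → add node 9 parent=8 cost=12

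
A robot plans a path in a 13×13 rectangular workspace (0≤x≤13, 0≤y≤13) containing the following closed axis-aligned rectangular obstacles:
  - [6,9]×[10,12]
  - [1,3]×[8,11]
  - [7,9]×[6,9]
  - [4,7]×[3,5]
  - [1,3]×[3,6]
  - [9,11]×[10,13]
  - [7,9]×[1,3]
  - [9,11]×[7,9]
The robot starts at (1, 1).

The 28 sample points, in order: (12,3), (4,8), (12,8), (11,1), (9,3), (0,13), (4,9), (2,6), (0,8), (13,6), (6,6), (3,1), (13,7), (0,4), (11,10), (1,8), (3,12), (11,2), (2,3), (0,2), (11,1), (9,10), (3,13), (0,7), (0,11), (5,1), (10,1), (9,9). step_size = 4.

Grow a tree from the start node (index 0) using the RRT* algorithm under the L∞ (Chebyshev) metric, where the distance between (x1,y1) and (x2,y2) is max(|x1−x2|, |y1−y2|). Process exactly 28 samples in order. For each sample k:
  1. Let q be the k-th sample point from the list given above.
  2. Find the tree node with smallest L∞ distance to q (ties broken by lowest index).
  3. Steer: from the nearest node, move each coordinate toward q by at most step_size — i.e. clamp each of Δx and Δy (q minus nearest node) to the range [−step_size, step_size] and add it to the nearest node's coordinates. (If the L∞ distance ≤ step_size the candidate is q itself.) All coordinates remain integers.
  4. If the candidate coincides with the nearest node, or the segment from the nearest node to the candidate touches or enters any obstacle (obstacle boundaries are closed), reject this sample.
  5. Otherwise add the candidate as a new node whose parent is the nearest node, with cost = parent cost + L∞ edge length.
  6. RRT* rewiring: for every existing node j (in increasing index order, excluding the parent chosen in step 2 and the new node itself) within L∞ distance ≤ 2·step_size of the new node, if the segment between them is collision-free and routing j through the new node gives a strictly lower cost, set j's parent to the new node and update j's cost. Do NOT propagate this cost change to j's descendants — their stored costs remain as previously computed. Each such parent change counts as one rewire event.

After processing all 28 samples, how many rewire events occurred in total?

1. q=(12,3) nearest=0 d=11 new=(5,3) → blocked by [4,7]×[3,5], reject
2. q=(4,8) nearest=0 d=7 new=(4,5) → blocked by [4,7]×[3,5], reject
3. q=(12,8) nearest=0 d=11 new=(5,5) → blocked by [4,7]×[3,5], reject
4. q=(11,1) nearest=0 d=10 new=(5,1) → add node 1 parent=0 cost=4
5. q=(9,3) nearest=1 d=4 new=(9,3) → blocked by [7,9]×[1,3], reject
6. q=(0,13) nearest=0 d=12 new=(0,5) → add node 2 parent=0 cost=4
7. q=(4,9) nearest=2 d=4 new=(4,9) → blocked by [1,3]×[8,11], reject
8. q=(2,6) nearest=2 d=2 new=(2,6) → blocked by [1,3]×[3,6], reject
9. q=(0,8) nearest=2 d=3 new=(0,8) → add node 3 parent=2 cost=7
10. q=(13,6) nearest=1 d=8 new=(9,5) → blocked by [4,7]×[3,5], reject
11. q=(6,6) nearest=0 d=5 new=(5,5) → blocked by [4,7]×[3,5], reject
12. q=(3,1) nearest=0 d=2 new=(3,1) → add node 4 parent=0 cost=2
13. q=(13,7) nearest=1 d=8 new=(9,5) → blocked by [4,7]×[3,5], reject
14. q=(0,4) nearest=2 d=1 new=(0,4) → add node 5 parent=2 cost=5
15. q=(11,10) nearest=1 d=9 new=(9,5) → blocked by [4,7]×[3,5], reject
16. q=(1,8) nearest=3 d=1 new=(1,8) → blocked by [1,3]×[8,11], reject
17. q=(3,12) nearest=3 d=4 new=(3,12) → blocked by [1,3]×[8,11], reject
18. q=(11,2) nearest=1 d=6 new=(9,2) → blocked by [7,9]×[1,3], reject
19. q=(2,3) nearest=0 d=2 new=(2,3) → blocked by [1,3]×[3,6], reject
20. q=(0,2) nearest=0 d=1 new=(0,2) → add node 6 parent=0 cost=1; rewire 5→6 (3<5)
21. q=(11,1) nearest=1 d=6 new=(9,1) → blocked by [7,9]×[1,3], reject
22. q=(9,10) nearest=0 d=9 new=(5,5) → blocked by [4,7]×[3,5], reject
23. q=(3,13) nearest=3 d=5 new=(3,12) → blocked by [1,3]×[8,11], reject
24. q=(0,7) nearest=3 d=1 new=(0,7) → add node 7 parent=3 cost=8
25. q=(0,11) nearest=3 d=3 new=(0,11) → add node 8 parent=3 cost=10
26. q=(5,1) nearest=1 d=0 → coincident, reject
27. q=(10,1) nearest=1 d=5 new=(9,1) → blocked by [7,9]×[1,3], reject
28. q=(9,9) nearest=0 d=8 new=(5,5) → blocked by [4,7]×[3,5], reject

Rewire events: 1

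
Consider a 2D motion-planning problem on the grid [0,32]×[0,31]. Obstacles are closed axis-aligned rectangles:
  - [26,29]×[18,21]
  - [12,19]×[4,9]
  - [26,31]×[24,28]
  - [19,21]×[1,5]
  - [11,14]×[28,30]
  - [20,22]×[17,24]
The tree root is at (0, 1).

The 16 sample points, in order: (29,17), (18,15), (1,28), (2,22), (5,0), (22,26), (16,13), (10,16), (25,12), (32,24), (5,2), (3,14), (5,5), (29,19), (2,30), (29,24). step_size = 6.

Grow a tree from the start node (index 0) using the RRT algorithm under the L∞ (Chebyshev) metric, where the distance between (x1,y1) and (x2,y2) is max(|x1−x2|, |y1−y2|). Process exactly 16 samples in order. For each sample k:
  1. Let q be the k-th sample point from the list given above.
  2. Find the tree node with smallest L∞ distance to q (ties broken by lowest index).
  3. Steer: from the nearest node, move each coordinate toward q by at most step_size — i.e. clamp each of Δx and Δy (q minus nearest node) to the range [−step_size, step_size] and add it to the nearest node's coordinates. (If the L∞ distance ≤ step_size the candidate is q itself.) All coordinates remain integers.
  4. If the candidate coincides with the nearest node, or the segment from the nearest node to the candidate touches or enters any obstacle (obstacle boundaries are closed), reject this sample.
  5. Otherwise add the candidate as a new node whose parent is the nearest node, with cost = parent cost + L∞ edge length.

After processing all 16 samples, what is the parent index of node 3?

1. q=(29,17) nearest=0 d=29 new=(6,7) → add node 1 parent=0 cost=6
2. q=(18,15) nearest=1 d=12 new=(12,13) → add node 2 parent=1 cost=12
3. q=(1,28) nearest=2 d=15 new=(6,19) → add node 3 parent=2 cost=18
4. q=(2,22) nearest=3 d=4 new=(2,22) → add node 4 parent=3 cost=22
5. q=(5,0) nearest=0 d=5 new=(5,0) → add node 5 parent=0 cost=5
6. q=(22,26) nearest=2 d=13 new=(18,19) → add node 6 parent=2 cost=18
7. q=(16,13) nearest=2 d=4 new=(16,13) → add node 7 parent=2 cost=16
8. q=(10,16) nearest=2 d=3 new=(10,16) → add node 8 parent=2 cost=15
9. q=(25,12) nearest=6 d=7 new=(24,13) → blocked by [20,22]×[17,24], reject
10. q=(32,24) nearest=6 d=14 new=(24,24) → blocked by [20,22]×[17,24], reject
11. q=(5,2) nearest=5 d=2 new=(5,2) → add node 9 parent=5 cost=7
12. q=(3,14) nearest=3 d=5 new=(3,14) → add node 10 parent=3 cost=23
13. q=(5,5) nearest=1 d=2 new=(5,5) → add node 11 parent=1 cost=8
14. q=(29,19) nearest=6 d=11 new=(24,19) → blocked by [20,22]×[17,24], reject
15. q=(2,30) nearest=4 d=8 new=(2,28) → add node 12 parent=4 cost=28
16. q=(29,24) nearest=6 d=11 new=(24,24) → blocked by [20,22]×[17,24], reject

Parent of node 3: 2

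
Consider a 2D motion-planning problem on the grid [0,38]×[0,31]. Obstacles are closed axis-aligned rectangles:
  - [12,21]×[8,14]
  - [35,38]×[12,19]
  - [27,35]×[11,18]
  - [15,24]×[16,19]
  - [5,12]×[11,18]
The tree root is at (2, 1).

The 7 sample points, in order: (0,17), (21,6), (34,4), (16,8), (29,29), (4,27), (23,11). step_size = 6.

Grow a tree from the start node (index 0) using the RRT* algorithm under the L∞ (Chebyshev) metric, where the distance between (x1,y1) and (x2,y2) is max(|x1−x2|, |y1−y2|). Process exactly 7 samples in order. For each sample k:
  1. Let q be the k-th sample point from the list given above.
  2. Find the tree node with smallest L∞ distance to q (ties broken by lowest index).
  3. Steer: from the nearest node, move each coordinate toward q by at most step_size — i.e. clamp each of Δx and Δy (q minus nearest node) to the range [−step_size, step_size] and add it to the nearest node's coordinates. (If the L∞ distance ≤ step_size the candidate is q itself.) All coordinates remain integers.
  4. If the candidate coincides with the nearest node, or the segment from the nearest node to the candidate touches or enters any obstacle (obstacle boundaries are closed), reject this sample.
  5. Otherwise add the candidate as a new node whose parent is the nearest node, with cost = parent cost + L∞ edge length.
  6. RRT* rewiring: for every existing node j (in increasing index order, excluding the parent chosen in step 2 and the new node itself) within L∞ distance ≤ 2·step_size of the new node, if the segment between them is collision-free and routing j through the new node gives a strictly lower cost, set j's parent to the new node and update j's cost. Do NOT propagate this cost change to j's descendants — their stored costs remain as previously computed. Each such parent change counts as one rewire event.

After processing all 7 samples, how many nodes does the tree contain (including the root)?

1. q=(0,17) nearest=0 d=16 new=(0,7) → add node 1 parent=0 cost=6
2. q=(21,6) nearest=0 d=19 new=(8,6) → add node 2 parent=0 cost=6
3. q=(34,4) nearest=2 d=26 new=(14,4) → add node 3 parent=2 cost=12
4. q=(16,8) nearest=3 d=4 new=(16,8) → blocked by [12,21]×[8,14], reject
5. q=(29,29) nearest=2 d=23 new=(14,12) → blocked by [12,21]×[8,14], reject
6. q=(4,27) nearest=1 d=20 new=(4,13) → add node 4 parent=1 cost=12
7. q=(23,11) nearest=3 d=9 new=(20,10) → blocked by [12,21]×[8,14], reject

Node count: 5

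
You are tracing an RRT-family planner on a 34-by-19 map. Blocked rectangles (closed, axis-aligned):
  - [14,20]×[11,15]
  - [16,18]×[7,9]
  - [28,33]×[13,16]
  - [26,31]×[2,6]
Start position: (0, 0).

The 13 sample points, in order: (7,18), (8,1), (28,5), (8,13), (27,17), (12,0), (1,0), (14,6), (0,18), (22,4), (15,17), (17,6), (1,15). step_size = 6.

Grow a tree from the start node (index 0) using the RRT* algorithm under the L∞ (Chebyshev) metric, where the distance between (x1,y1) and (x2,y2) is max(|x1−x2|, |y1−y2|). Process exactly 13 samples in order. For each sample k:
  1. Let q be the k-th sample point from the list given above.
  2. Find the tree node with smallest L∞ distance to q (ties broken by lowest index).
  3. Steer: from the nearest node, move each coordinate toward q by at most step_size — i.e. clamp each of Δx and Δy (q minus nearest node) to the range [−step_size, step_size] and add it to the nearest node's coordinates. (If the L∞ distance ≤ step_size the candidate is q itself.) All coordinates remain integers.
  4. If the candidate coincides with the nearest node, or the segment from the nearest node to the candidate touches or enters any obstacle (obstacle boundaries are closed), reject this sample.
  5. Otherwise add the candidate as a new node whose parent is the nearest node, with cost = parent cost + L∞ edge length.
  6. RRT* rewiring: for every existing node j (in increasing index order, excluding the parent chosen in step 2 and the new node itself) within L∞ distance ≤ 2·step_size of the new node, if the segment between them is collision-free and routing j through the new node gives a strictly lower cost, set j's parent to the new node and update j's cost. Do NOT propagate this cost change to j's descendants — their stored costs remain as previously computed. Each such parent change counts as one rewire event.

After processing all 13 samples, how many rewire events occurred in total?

1. q=(7,18) nearest=0 d=18 new=(6,6) → add node 1 parent=0 cost=6
2. q=(8,1) nearest=1 d=5 new=(8,1) → add node 2 parent=1 cost=11
3. q=(28,5) nearest=2 d=20 new=(14,5) → add node 3 parent=2 cost=17
4. q=(8,13) nearest=1 d=7 new=(8,12) → add node 4 parent=1 cost=12
5. q=(27,17) nearest=3 d=13 new=(20,11) → blocked by [14,20]×[11,15], reject
6. q=(12,0) nearest=2 d=4 new=(12,0) → add node 5 parent=2 cost=15
7. q=(1,0) nearest=0 d=1 new=(1,0) → add node 6 parent=0 cost=1; rewire 2→6 (8<11); rewire 5→6 (12<15)
8. q=(14,6) nearest=3 d=1 new=(14,6) → add node 7 parent=3 cost=18
9. q=(0,18) nearest=4 d=8 new=(2,18) → add node 8 parent=4 cost=18
10. q=(22,4) nearest=3 d=8 new=(20,4) → add node 9 parent=3 cost=23
11. q=(15,17) nearest=4 d=7 new=(14,17) → add node 10 parent=4 cost=18
12. q=(17,6) nearest=3 d=3 new=(17,6) → add node 11 parent=3 cost=20
13. q=(1,15) nearest=8 d=3 new=(1,15) → add node 12 parent=8 cost=21

Rewire events: 2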